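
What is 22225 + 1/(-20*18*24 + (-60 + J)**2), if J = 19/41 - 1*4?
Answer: 171972936694/7737815 ≈ 22225.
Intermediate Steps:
J = -145/41 (J = 19*(1/41) - 4 = 19/41 - 4 = -145/41 ≈ -3.5366)
22225 + 1/(-20*18*24 + (-60 + J)**2) = 22225 + 1/(-20*18*24 + (-60 - 145/41)**2) = 22225 + 1/(-360*24 + (-2605/41)**2) = 22225 + 1/(-8640 + 6786025/1681) = 22225 + 1/(-7737815/1681) = 22225 - 1681/7737815 = 171972936694/7737815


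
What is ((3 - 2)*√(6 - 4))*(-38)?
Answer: -38*√2 ≈ -53.740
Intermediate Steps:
((3 - 2)*√(6 - 4))*(-38) = (1*√2)*(-38) = √2*(-38) = -38*√2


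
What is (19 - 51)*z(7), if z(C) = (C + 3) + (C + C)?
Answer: -768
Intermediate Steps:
z(C) = 3 + 3*C (z(C) = (3 + C) + 2*C = 3 + 3*C)
(19 - 51)*z(7) = (19 - 51)*(3 + 3*7) = -32*(3 + 21) = -32*24 = -768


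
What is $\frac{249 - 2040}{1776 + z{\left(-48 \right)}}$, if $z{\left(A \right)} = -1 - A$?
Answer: $- \frac{1791}{1823} \approx -0.98245$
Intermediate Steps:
$\frac{249 - 2040}{1776 + z{\left(-48 \right)}} = \frac{249 - 2040}{1776 - -47} = - \frac{1791}{1776 + \left(-1 + 48\right)} = - \frac{1791}{1776 + 47} = - \frac{1791}{1823}$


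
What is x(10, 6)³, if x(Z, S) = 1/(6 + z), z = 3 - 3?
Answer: 1/216 ≈ 0.0046296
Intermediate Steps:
z = 0
x(Z, S) = ⅙ (x(Z, S) = 1/(6 + 0) = 1/6 = ⅙)
x(10, 6)³ = (⅙)³ = 1/216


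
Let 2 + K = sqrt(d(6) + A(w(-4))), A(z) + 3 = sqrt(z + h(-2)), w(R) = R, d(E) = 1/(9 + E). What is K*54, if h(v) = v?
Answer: -108 + 18*sqrt(-660 + 225*I*sqrt(6))/5 ≈ -72.013 + 99.24*I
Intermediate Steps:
A(z) = -3 + sqrt(-2 + z) (A(z) = -3 + sqrt(z - 2) = -3 + sqrt(-2 + z))
K = -2 + sqrt(-44/15 + I*sqrt(6)) (K = -2 + sqrt(1/(9 + 6) + (-3 + sqrt(-2 - 4))) = -2 + sqrt(1/15 + (-3 + sqrt(-6))) = -2 + sqrt(1/15 + (-3 + I*sqrt(6))) = -2 + sqrt(-44/15 + I*sqrt(6)) ≈ -1.3336 + 1.8378*I)
K*54 = (-2 + sqrt(-660 + 225*I*sqrt(6))/15)*54 = -108 + 18*sqrt(-660 + 225*I*sqrt(6))/5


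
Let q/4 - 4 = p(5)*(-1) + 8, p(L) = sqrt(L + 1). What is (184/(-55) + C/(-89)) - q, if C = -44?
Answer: -248916/4895 + 4*sqrt(6) ≈ -41.053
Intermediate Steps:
p(L) = sqrt(1 + L)
q = 48 - 4*sqrt(6) (q = 16 + 4*(sqrt(1 + 5)*(-1) + 8) = 16 + 4*(sqrt(6)*(-1) + 8) = 16 + 4*(-sqrt(6) + 8) = 16 + 4*(8 - sqrt(6)) = 16 + (32 - 4*sqrt(6)) = 48 - 4*sqrt(6) ≈ 38.202)
(184/(-55) + C/(-89)) - q = (184/(-55) - 44/(-89)) - (48 - 4*sqrt(6)) = (184*(-1/55) - 44*(-1/89)) + (-48 + 4*sqrt(6)) = (-184/55 + 44/89) + (-48 + 4*sqrt(6)) = -13956/4895 + (-48 + 4*sqrt(6)) = -248916/4895 + 4*sqrt(6)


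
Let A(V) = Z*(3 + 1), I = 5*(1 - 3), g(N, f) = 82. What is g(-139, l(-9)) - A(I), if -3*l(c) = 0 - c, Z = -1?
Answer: 86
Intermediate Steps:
l(c) = c/3 (l(c) = -(0 - c)/3 = -(-1)*c/3 = c/3)
I = -10 (I = 5*(-2) = -10)
A(V) = -4 (A(V) = -(3 + 1) = -1*4 = -4)
g(-139, l(-9)) - A(I) = 82 - 1*(-4) = 82 + 4 = 86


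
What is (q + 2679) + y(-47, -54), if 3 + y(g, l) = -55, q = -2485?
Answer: 136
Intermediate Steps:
y(g, l) = -58 (y(g, l) = -3 - 55 = -58)
(q + 2679) + y(-47, -54) = (-2485 + 2679) - 58 = 194 - 58 = 136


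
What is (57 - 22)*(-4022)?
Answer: -140770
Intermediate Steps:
(57 - 22)*(-4022) = 35*(-4022) = -140770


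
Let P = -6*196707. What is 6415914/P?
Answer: -1069319/196707 ≈ -5.4361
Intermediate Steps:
P = -1180242
6415914/P = 6415914/(-1180242) = 6415914*(-1/1180242) = -1069319/196707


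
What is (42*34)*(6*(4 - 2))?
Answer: 17136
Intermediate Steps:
(42*34)*(6*(4 - 2)) = 1428*(6*2) = 1428*12 = 17136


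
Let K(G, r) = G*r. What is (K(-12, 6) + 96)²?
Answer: 576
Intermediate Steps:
(K(-12, 6) + 96)² = (-12*6 + 96)² = (-72 + 96)² = 24² = 576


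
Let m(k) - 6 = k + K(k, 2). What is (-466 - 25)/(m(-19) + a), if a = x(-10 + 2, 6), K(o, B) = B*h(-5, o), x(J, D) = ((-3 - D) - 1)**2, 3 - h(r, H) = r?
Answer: -491/103 ≈ -4.7670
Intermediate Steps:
h(r, H) = 3 - r
x(J, D) = (-4 - D)**2
K(o, B) = 8*B (K(o, B) = B*(3 - 1*(-5)) = B*(3 + 5) = B*8 = 8*B)
a = 100 (a = (4 + 6)**2 = 10**2 = 100)
m(k) = 22 + k (m(k) = 6 + (k + 8*2) = 6 + (k + 16) = 6 + (16 + k) = 22 + k)
(-466 - 25)/(m(-19) + a) = (-466 - 25)/((22 - 19) + 100) = -491/(3 + 100) = -491/103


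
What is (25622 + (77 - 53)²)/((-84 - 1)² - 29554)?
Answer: -26198/22329 ≈ -1.1733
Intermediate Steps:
(25622 + (77 - 53)²)/((-84 - 1)² - 29554) = (25622 + 24²)/((-85)² - 29554) = (25622 + 576)/(7225 - 29554) = 26198/(-22329) = 26198*(-1/22329) = -26198/22329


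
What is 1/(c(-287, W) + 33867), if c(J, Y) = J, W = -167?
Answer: 1/33580 ≈ 2.9780e-5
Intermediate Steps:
1/(c(-287, W) + 33867) = 1/(-287 + 33867) = 1/33580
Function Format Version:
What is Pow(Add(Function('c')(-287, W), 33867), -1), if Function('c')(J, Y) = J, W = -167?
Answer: Rational(1, 33580) ≈ 2.9780e-5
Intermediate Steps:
Pow(Add(Function('c')(-287, W), 33867), -1) = Pow(Add(-287, 33867), -1) = Pow(33580, -1) = Rational(1, 33580)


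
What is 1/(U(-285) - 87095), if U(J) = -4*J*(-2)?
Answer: -1/89375 ≈ -1.1189e-5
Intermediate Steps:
U(J) = 8*J
1/(U(-285) - 87095) = 1/(8*(-285) - 87095) = 1/(-2280 - 87095) = 1/(-89375) = -1/89375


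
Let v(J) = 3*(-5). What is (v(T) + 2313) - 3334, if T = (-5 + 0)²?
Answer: -1036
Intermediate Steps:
T = 25 (T = (-5)² = 25)
v(J) = -15
(v(T) + 2313) - 3334 = (-15 + 2313) - 3334 = 2298 - 3334 = -1036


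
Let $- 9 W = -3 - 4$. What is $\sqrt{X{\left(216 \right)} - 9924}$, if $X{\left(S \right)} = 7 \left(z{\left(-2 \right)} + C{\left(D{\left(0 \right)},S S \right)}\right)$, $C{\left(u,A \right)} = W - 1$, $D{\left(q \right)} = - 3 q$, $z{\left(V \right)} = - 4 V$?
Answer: $\frac{i \sqrt{88826}}{3} \approx 99.346 i$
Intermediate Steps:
$W = \frac{7}{9}$ ($W = - \frac{-3 - 4}{9} = \left(- \frac{1}{9}\right) \left(-7\right) = \frac{7}{9} \approx 0.77778$)
$C{\left(u,A \right)} = - \frac{2}{9}$ ($C{\left(u,A \right)} = \frac{7}{9} - 1 = - \frac{2}{9}$)
$X{\left(S \right)} = \frac{490}{9}$ ($X{\left(S \right)} = 7 \left(\left(-4\right) \left(-2\right) - \frac{2}{9}\right) = 7 \left(8 - \frac{2}{9}\right) = 7 \cdot \frac{70}{9} = \frac{490}{9}$)
$\sqrt{X{\left(216 \right)} - 9924} = \sqrt{\frac{490}{9} - 9924} = \sqrt{- \frac{88826}{9}} = \frac{i \sqrt{88826}}{3}$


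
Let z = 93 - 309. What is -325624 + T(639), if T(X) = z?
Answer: -325840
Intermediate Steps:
z = -216
T(X) = -216
-325624 + T(639) = -325624 - 216 = -325840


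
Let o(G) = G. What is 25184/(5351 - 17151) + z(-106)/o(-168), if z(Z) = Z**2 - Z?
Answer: -8629157/123900 ≈ -69.646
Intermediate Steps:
25184/(5351 - 17151) + z(-106)/o(-168) = 25184/(5351 - 17151) - 106*(-1 - 106)/(-168) = 25184/(-11800) - 106*(-107)*(-1/168) = 25184*(-1/11800) + 11342*(-1/168) = -3148/1475 - 5671/84 = -8629157/123900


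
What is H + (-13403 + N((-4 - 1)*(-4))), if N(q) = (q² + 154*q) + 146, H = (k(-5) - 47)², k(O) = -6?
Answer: -6968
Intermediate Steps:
H = 2809 (H = (-6 - 47)² = (-53)² = 2809)
N(q) = 146 + q² + 154*q
H + (-13403 + N((-4 - 1)*(-4))) = 2809 + (-13403 + (146 + ((-4 - 1)*(-4))² + 154*((-4 - 1)*(-4)))) = 2809 + (-13403 + (146 + (-5*(-4))² + 154*(-5*(-4)))) = 2809 + (-13403 + (146 + 20² + 154*20)) = 2809 + (-13403 + (146 + 400 + 3080)) = 2809 + (-13403 + 3626) = 2809 - 9777 = -6968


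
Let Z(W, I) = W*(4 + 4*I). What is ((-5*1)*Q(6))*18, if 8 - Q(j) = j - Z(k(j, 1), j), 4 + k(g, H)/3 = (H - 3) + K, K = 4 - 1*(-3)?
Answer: -7740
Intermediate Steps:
K = 7 (K = 4 + 3 = 7)
k(g, H) = 3*H (k(g, H) = -12 + 3*((H - 3) + 7) = -12 + 3*((-3 + H) + 7) = -12 + 3*(4 + H) = -12 + (12 + 3*H) = 3*H)
Q(j) = 20 + 11*j (Q(j) = 8 - (j - 4*3*1*(1 + j)) = 8 - (j - 4*3*(1 + j)) = 8 - (j - (12 + 12*j)) = 8 - (j + (-12 - 12*j)) = 8 - (-12 - 11*j) = 8 + (12 + 11*j) = 20 + 11*j)
((-5*1)*Q(6))*18 = ((-5*1)*(20 + 11*6))*18 = -5*(20 + 66)*18 = -5*86*18 = -430*18 = -7740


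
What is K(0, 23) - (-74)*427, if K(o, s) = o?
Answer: 31598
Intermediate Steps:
K(0, 23) - (-74)*427 = 0 - (-74)*427 = 0 - 1*(-31598) = 0 + 31598 = 31598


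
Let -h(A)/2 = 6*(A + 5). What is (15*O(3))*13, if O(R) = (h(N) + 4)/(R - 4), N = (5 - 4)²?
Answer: 13260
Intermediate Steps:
N = 1 (N = 1² = 1)
h(A) = -60 - 12*A (h(A) = -12*(A + 5) = -12*(5 + A) = -2*(30 + 6*A) = -60 - 12*A)
O(R) = -68/(-4 + R) (O(R) = ((-60 - 12*1) + 4)/(R - 4) = ((-60 - 12) + 4)/(-4 + R) = (-72 + 4)/(-4 + R) = -68/(-4 + R))
(15*O(3))*13 = (15*(-68/(-4 + 3)))*13 = (15*(-68/(-1)))*13 = (15*(-68*(-1)))*13 = (15*68)*13 = 1020*13 = 13260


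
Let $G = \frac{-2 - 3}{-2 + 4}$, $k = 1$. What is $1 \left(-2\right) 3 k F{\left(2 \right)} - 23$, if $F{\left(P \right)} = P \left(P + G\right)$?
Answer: $-17$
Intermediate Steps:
$G = - \frac{5}{2} \approx -2.5$
$F{\left(P \right)} = P \left(- \frac{5}{2} + P\right)$ ($F{\left(P \right)} = P \left(P - \frac{5}{2}\right) = P \left(- \frac{5}{2} + P\right)$)
$1 \left(-2\right) 3 k F{\left(2 \right)} - 23 = 1 \left(-2\right) 3 \cdot 1 \cdot \frac{1}{2} \cdot 2 \left(-5 + 2 \cdot 2\right) - 23 = 1 \left(\left(-6\right) 1\right) \frac{1}{2} \cdot 2 \left(-5 + 4\right) - 23 = 1 \left(-6\right) \frac{1}{2} \cdot 2 \left(-1\right) - 23 = \left(-6\right) \left(-1\right) - 23 = 6 - 23 = -17$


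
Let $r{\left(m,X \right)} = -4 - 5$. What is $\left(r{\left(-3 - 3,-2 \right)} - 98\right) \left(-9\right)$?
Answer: $963$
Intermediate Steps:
$r{\left(m,X \right)} = -9$
$\left(r{\left(-3 - 3,-2 \right)} - 98\right) \left(-9\right) = \left(-9 - 98\right) \left(-9\right) = \left(-107\right) \left(-9\right) = 963$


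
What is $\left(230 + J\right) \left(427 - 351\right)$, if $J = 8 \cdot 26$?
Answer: $33288$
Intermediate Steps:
$J = 208$
$\left(230 + J\right) \left(427 - 351\right) = \left(230 + 208\right) \left(427 - 351\right) = 438 \cdot 76 = 33288$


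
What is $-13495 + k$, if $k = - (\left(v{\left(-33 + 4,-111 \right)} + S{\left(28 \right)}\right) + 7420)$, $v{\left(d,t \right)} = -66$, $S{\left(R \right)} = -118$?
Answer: $-20731$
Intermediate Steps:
$k = -7236$ ($k = - (\left(-66 - 118\right) + 7420) = - (-184 + 7420) = \left(-1\right) 7236 = -7236$)
$-13495 + k = -13495 - 7236 = -20731$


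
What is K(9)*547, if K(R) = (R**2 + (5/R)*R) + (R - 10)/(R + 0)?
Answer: 422831/9 ≈ 46981.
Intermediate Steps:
K(R) = 5 + R**2 + (-10 + R)/R (K(R) = (R**2 + 5) + (-10 + R)/R = (5 + R**2) + (-10 + R)/R = 5 + R**2 + (-10 + R)/R)
K(9)*547 = (6 + 9**2 - 10/9)*547 = (6 + 81 - 10*1/9)*547 = (6 + 81 - 10/9)*547 = (773/9)*547 = 422831/9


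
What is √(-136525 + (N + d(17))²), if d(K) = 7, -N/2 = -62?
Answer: 14*I*√609 ≈ 345.49*I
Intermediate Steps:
N = 124 (N = -2*(-62) = 124)
√(-136525 + (N + d(17))²) = √(-136525 + (124 + 7)²) = √(-136525 + 131²) = √(-136525 + 17161) = √(-119364) = 14*I*√609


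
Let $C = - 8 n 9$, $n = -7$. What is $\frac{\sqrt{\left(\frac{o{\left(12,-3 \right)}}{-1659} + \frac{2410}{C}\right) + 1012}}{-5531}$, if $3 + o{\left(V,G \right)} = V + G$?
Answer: $- \frac{\sqrt{228445643}}{2621694} \approx -0.0057651$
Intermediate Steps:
$o{\left(V,G \right)} = -3 + G + V$ ($o{\left(V,G \right)} = -3 + \left(V + G\right) = -3 + \left(G + V\right) = -3 + G + V$)
$C = 504$ ($C = \left(-8\right) \left(-7\right) 9 = 56 \cdot 9 = 504$)
$\frac{\sqrt{\left(\frac{o{\left(12,-3 \right)}}{-1659} + \frac{2410}{C}\right) + 1012}}{-5531} = \frac{\sqrt{\left(\frac{-3 - 3 + 12}{-1659} + \frac{2410}{504}\right) + 1012}}{-5531} = \sqrt{\left(6 \left(- \frac{1}{1659}\right) + 2410 \cdot \frac{1}{504}\right) + 1012} \left(- \frac{1}{5531}\right) = \sqrt{\left(- \frac{2}{553} + \frac{1205}{252}\right) + 1012} \left(- \frac{1}{5531}\right) = \sqrt{\frac{13589}{2844} + 1012} \left(- \frac{1}{5531}\right) = \sqrt{\frac{2891717}{2844}} \left(- \frac{1}{5531}\right) = \frac{\sqrt{228445643}}{474} \left(- \frac{1}{5531}\right) = - \frac{\sqrt{228445643}}{2621694}$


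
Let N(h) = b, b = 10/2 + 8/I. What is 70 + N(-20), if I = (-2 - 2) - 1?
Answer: 367/5 ≈ 73.400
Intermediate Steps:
I = -5 (I = -4 - 1 = -5)
b = 17/5 (b = 10/2 + 8/(-5) = 10*(1/2) + 8*(-1/5) = 5 - 8/5 = 17/5 ≈ 3.4000)
N(h) = 17/5
70 + N(-20) = 70 + 17/5 = 367/5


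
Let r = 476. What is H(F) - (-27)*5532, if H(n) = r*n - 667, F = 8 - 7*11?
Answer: 115853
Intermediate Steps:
F = -69 (F = 8 - 77 = -69)
H(n) = -667 + 476*n (H(n) = 476*n - 667 = -667 + 476*n)
H(F) - (-27)*5532 = (-667 + 476*(-69)) - (-27)*5532 = (-667 - 32844) - 1*(-149364) = -33511 + 149364 = 115853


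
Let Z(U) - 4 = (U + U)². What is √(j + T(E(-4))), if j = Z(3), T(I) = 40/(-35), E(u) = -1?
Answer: 4*√119/7 ≈ 6.2336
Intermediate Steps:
T(I) = -8/7 (T(I) = 40*(-1/35) = -8/7)
Z(U) = 4 + 4*U² (Z(U) = 4 + (U + U)² = 4 + (2*U)² = 4 + 4*U²)
j = 40 (j = 4 + 4*3² = 4 + 4*9 = 4 + 36 = 40)
√(j + T(E(-4))) = √(40 - 8/7) = √(272/7) = 4*√119/7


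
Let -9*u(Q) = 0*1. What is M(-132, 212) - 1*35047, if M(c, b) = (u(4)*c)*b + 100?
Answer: -34947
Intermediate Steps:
u(Q) = 0 (u(Q) = -0 = -1/9*0 = 0)
M(c, b) = 100 (M(c, b) = (0*c)*b + 100 = 0*b + 100 = 0 + 100 = 100)
M(-132, 212) - 1*35047 = 100 - 1*35047 = 100 - 35047 = -34947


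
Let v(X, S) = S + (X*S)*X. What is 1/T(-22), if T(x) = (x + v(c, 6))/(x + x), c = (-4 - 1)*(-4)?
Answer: -11/596 ≈ -0.018456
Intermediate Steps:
c = 20 (c = -5*(-4) = 20)
v(X, S) = S + S*X**2 (v(X, S) = S + (S*X)*X = S + S*X**2)
T(x) = (2406 + x)/(2*x) (T(x) = (x + 6*(1 + 20**2))/(x + x) = (x + 6*(1 + 400))/((2*x)) = (x + 6*401)*(1/(2*x)) = (x + 2406)*(1/(2*x)) = (2406 + x)*(1/(2*x)) = (2406 + x)/(2*x))
1/T(-22) = 1/((1/2)*(2406 - 22)/(-22)) = 1/((1/2)*(-1/22)*2384) = 1/(-596/11) = -11/596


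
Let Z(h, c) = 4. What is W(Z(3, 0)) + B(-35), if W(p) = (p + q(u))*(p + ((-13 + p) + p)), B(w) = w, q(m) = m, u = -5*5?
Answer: -14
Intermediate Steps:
u = -25 (u = -1*25 = -25)
W(p) = (-25 + p)*(-13 + 3*p) (W(p) = (p - 25)*(p + ((-13 + p) + p)) = (-25 + p)*(p + (-13 + 2*p)) = (-25 + p)*(-13 + 3*p))
W(Z(3, 0)) + B(-35) = (325 - 88*4 + 3*4**2) - 35 = (325 - 352 + 3*16) - 35 = (325 - 352 + 48) - 35 = 21 - 35 = -14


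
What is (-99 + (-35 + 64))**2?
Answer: 4900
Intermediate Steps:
(-99 + (-35 + 64))**2 = (-99 + 29)**2 = (-70)**2 = 4900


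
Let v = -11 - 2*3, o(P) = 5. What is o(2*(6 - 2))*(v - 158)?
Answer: -875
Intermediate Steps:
v = -17 (v = -11 - 6 = -17)
o(2*(6 - 2))*(v - 158) = 5*(-17 - 158) = 5*(-175) = -875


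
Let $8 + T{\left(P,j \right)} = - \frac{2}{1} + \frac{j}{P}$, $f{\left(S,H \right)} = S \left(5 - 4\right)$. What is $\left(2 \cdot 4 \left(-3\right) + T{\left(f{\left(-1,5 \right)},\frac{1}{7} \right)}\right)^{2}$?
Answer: $\frac{57121}{49} \approx 1165.7$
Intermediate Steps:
$f{\left(S,H \right)} = S$ ($f{\left(S,H \right)} = S 1 = S$)
$T{\left(P,j \right)} = -10 + \frac{j}{P}$ ($T{\left(P,j \right)} = -8 + \left(- \frac{2}{1} + \frac{j}{P}\right) = -8 + \left(\left(-2\right) 1 + \frac{j}{P}\right) = -8 - \left(2 - \frac{j}{P}\right) = -10 + \frac{j}{P}$)
$\left(2 \cdot 4 \left(-3\right) + T{\left(f{\left(-1,5 \right)},\frac{1}{7} \right)}\right)^{2} = \left(2 \cdot 4 \left(-3\right) - \left(10 - \frac{1}{7 \left(-1\right)}\right)\right)^{2} = \left(8 \left(-3\right) + \left(-10 + \frac{1}{7} \left(-1\right)\right)\right)^{2} = \left(-24 - \frac{71}{7}\right)^{2} = \left(- \frac{239}{7}\right)^{2} = \frac{57121}{49}$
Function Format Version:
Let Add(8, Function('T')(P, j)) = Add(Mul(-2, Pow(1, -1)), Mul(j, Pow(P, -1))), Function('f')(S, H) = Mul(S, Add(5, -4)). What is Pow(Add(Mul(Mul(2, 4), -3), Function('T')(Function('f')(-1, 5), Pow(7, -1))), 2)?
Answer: Rational(57121, 49) ≈ 1165.7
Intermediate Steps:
Function('f')(S, H) = S (Function('f')(S, H) = Mul(S, 1) = S)
Function('T')(P, j) = Add(-10, Mul(j, Pow(P, -1))) (Function('T')(P, j) = Add(-8, Add(Mul(-2, Pow(1, -1)), Mul(j, Pow(P, -1)))) = Add(-8, Add(Mul(-2, 1), Mul(j, Pow(P, -1)))) = Add(-8, Add(-2, Mul(j, Pow(P, -1)))) = Add(-10, Mul(j, Pow(P, -1))))
Pow(Add(Mul(Mul(2, 4), -3), Function('T')(Function('f')(-1, 5), Pow(7, -1))), 2) = Pow(Add(Mul(Mul(2, 4), -3), Add(-10, Mul(Pow(7, -1), Pow(-1, -1)))), 2) = Pow(Add(Mul(8, -3), Add(-10, Mul(Rational(1, 7), -1))), 2) = Pow(Add(-24, Add(-10, Rational(-1, 7))), 2) = Pow(Add(-24, Rational(-71, 7)), 2) = Pow(Rational(-239, 7), 2) = Rational(57121, 49)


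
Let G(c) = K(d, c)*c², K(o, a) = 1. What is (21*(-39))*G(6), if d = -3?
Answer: -29484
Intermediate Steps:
G(c) = c² (G(c) = 1*c² = c²)
(21*(-39))*G(6) = (21*(-39))*6² = -819*36 = -29484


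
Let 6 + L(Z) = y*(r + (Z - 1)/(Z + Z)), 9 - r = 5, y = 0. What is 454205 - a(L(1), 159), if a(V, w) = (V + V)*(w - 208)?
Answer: 453617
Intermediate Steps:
r = 4 (r = 9 - 1*5 = 9 - 5 = 4)
L(Z) = -6 (L(Z) = -6 + 0*(4 + (Z - 1)/(Z + Z)) = -6 + 0*(4 + (-1 + Z)/((2*Z))) = -6 + 0*(4 + (-1 + Z)*(1/(2*Z))) = -6 + 0*(4 + (-1 + Z)/(2*Z)) = -6 + 0 = -6)
a(V, w) = 2*V*(-208 + w) (a(V, w) = (2*V)*(-208 + w) = 2*V*(-208 + w))
454205 - a(L(1), 159) = 454205 - 2*(-6)*(-208 + 159) = 454205 - 2*(-6)*(-49) = 454205 - 1*588 = 454205 - 588 = 453617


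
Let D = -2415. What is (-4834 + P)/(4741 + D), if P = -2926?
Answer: -3880/1163 ≈ -3.3362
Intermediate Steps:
(-4834 + P)/(4741 + D) = (-4834 - 2926)/(4741 - 2415) = -7760/2326 = -7760*1/2326 = -3880/1163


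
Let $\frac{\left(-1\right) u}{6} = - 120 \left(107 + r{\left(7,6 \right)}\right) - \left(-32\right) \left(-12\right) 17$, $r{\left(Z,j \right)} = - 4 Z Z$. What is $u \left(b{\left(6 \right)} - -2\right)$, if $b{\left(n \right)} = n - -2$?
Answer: $-249120$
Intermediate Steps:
$r{\left(Z,j \right)} = - 4 Z^{2}$
$b{\left(n \right)} = 2 + n$ ($b{\left(n \right)} = n + 2 = 2 + n$)
$u = -24912$ ($u = - 6 \left(- 120 \left(107 - 4 \cdot 7^{2}\right) - \left(-32\right) \left(-12\right) 17\right) = - 6 \left(- 120 \left(107 - 196\right) - 384 \cdot 17\right) = - 6 \left(- 120 \left(107 - 196\right) - 6528\right) = - 6 \left(\left(-120\right) \left(-89\right) - 6528\right) = - 6 \left(10680 - 6528\right) = \left(-6\right) 4152 = -24912$)
$u \left(b{\left(6 \right)} - -2\right) = - 24912 \left(\left(2 + 6\right) - -2\right) = - 24912 \left(8 + 2\right) = \left(-24912\right) 10 = -249120$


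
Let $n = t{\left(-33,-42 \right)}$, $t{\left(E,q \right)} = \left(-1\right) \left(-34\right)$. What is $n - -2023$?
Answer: $2057$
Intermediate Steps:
$t{\left(E,q \right)} = 34$
$n = 34$
$n - -2023 = 34 - -2023 = 34 + 2023 = 2057$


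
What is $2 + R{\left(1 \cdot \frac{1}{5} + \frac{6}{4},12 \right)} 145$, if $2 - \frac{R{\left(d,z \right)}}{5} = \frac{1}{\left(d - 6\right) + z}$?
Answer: $\frac{104554}{77} \approx 1357.8$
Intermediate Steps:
$R{\left(d,z \right)} = 10 - \frac{5}{-6 + d + z}$ ($R{\left(d,z \right)} = 10 - \frac{5}{\left(d - 6\right) + z} = 10 - \frac{5}{\left(-6 + d\right) + z} = 10 - \frac{5}{-6 + d + z}$)
$2 + R{\left(1 \cdot \frac{1}{5} + \frac{6}{4},12 \right)} 145 = 2 + \frac{5 \left(-13 + 2 \left(1 \cdot \frac{1}{5} + \frac{6}{4}\right) + 2 \cdot 12\right)}{-6 + \left(1 \cdot \frac{1}{5} + \frac{6}{4}\right) + 12} \cdot 145 = 2 + \frac{5 \left(-13 + 2 \left(1 \cdot \frac{1}{5} + 6 \cdot \frac{1}{4}\right) + 24\right)}{-6 + \left(1 \cdot \frac{1}{5} + 6 \cdot \frac{1}{4}\right) + 12} \cdot 145 = 2 + \frac{5 \left(-13 + 2 \left(\frac{1}{5} + \frac{3}{2}\right) + 24\right)}{-6 + \left(\frac{1}{5} + \frac{3}{2}\right) + 12} \cdot 145 = 2 + \frac{5 \left(-13 + 2 \cdot \frac{17}{10} + 24\right)}{-6 + \frac{17}{10} + 12} \cdot 145 = 2 + \frac{5 \left(-13 + \frac{17}{5} + 24\right)}{\frac{77}{10}} \cdot 145 = 2 + 5 \cdot \frac{10}{77} \cdot \frac{72}{5} \cdot 145 = 2 + \frac{720}{77} \cdot 145 = 2 + \frac{104400}{77} = \frac{104554}{77}$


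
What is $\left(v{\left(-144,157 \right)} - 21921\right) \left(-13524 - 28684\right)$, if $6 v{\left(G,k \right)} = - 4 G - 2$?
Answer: $\frac{2763611008}{3} \approx 9.212 \cdot 10^{8}$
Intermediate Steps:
$v{\left(G,k \right)} = - \frac{1}{3} - \frac{2 G}{3}$ ($v{\left(G,k \right)} = \frac{- 4 G - 2}{6} = \frac{-2 - 4 G}{6} = - \frac{1}{3} - \frac{2 G}{3}$)
$\left(v{\left(-144,157 \right)} - 21921\right) \left(-13524 - 28684\right) = \left(\left(- \frac{1}{3} - -96\right) - 21921\right) \left(-13524 - 28684\right) = \left(\left(- \frac{1}{3} + 96\right) - 21921\right) \left(-42208\right) = \left(\frac{287}{3} - 21921\right) \left(-42208\right) = \left(- \frac{65476}{3}\right) \left(-42208\right) = \frac{2763611008}{3}$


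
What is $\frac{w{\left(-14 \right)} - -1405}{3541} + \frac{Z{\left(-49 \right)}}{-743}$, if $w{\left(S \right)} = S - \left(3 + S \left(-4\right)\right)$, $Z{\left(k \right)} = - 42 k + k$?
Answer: $- \frac{6124193}{2630963} \approx -2.3277$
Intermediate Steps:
$Z{\left(k \right)} = - 41 k$
$w{\left(S \right)} = -3 + 5 S$ ($w{\left(S \right)} = S - \left(3 - 4 S\right) = S + \left(-3 + 4 S\right) = -3 + 5 S$)
$\frac{w{\left(-14 \right)} - -1405}{3541} + \frac{Z{\left(-49 \right)}}{-743} = \frac{\left(-3 + 5 \left(-14\right)\right) - -1405}{3541} + \frac{\left(-41\right) \left(-49\right)}{-743} = \left(\left(-3 - 70\right) + 1405\right) \frac{1}{3541} + 2009 \left(- \frac{1}{743}\right) = \left(-73 + 1405\right) \frac{1}{3541} - \frac{2009}{743} = 1332 \cdot \frac{1}{3541} - \frac{2009}{743} = \frac{1332}{3541} - \frac{2009}{743} = - \frac{6124193}{2630963}$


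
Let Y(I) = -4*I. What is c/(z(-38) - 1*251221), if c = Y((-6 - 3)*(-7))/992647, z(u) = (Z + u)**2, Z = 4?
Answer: 28/27580696895 ≈ 1.0152e-9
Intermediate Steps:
z(u) = (4 + u)**2
c = -252/992647 (c = -4*(-6 - 3)*(-7)/992647 = -(-36)*(-7)*(1/992647) = -4*63*(1/992647) = -252*1/992647 = -252/992647 ≈ -0.00025387)
c/(z(-38) - 1*251221) = -252/(992647*((4 - 38)**2 - 1*251221)) = -252/(992647*((-34)**2 - 251221)) = -252/(992647*(1156 - 251221)) = -252/992647/(-250065) = -252/992647*(-1/250065) = 28/27580696895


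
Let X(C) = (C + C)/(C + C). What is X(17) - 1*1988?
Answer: -1987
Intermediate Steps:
X(C) = 1 (X(C) = (2*C)/((2*C)) = (2*C)*(1/(2*C)) = 1)
X(17) - 1*1988 = 1 - 1*1988 = 1 - 1988 = -1987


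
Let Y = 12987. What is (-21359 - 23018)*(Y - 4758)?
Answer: -365178333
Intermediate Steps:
(-21359 - 23018)*(Y - 4758) = (-21359 - 23018)*(12987 - 4758) = -44377*8229 = -365178333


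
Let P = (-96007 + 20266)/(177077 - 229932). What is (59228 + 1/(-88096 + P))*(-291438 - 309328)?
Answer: -165679057811827908742/4656238339 ≈ -3.5582e+10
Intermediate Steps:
P = 75741/52855 (P = -75741/(-52855) = -75741*(-1/52855) = 75741/52855 ≈ 1.4330)
(59228 + 1/(-88096 + P))*(-291438 - 309328) = (59228 + 1/(-88096 + 75741/52855))*(-291438 - 309328) = (59228 + 1/(-4656238339/52855))*(-600766) = (59228 - 52855/4656238339)*(-600766) = (275779684289437/4656238339)*(-600766) = -165679057811827908742/4656238339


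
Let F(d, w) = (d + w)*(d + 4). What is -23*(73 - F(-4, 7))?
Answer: -1679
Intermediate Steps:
F(d, w) = (4 + d)*(d + w) (F(d, w) = (d + w)*(4 + d) = (4 + d)*(d + w))
-23*(73 - F(-4, 7)) = -23*(73 - ((-4)**2 + 4*(-4) + 4*7 - 4*7)) = -23*(73 - (16 - 16 + 28 - 28)) = -23*(73 - 1*0) = -23*(73 + 0) = -23*73 = -1679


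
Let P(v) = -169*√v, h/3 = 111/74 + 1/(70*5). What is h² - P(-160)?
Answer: 622521/30625 + 676*I*√10 ≈ 20.327 + 2137.7*I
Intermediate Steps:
h = 789/175 (h = 3*(111/74 + 1/(70*5)) = 3*(111*(1/74) + (1/70)*(⅕)) = 3*(3/2 + 1/350) = 3*(263/175) = 789/175 ≈ 4.5086)
h² - P(-160) = (789/175)² - (-169)*√(-160) = 622521/30625 - (-169)*4*I*√10 = 622521/30625 - (-676)*I*√10 = 622521/30625 + 676*I*√10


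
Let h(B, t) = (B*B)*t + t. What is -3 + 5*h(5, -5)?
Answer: -653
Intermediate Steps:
h(B, t) = t + t*B**2 (h(B, t) = B**2*t + t = t*B**2 + t = t + t*B**2)
-3 + 5*h(5, -5) = -3 + 5*(-5*(1 + 5**2)) = -3 + 5*(-5*(1 + 25)) = -3 + 5*(-5*26) = -3 + 5*(-130) = -3 - 650 = -653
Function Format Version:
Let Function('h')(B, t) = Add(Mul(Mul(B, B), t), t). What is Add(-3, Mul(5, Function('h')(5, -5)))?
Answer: -653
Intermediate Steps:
Function('h')(B, t) = Add(t, Mul(t, Pow(B, 2))) (Function('h')(B, t) = Add(Mul(Pow(B, 2), t), t) = Add(Mul(t, Pow(B, 2)), t) = Add(t, Mul(t, Pow(B, 2))))
Add(-3, Mul(5, Function('h')(5, -5))) = Add(-3, Mul(5, Mul(-5, Add(1, Pow(5, 2))))) = Add(-3, Mul(5, Mul(-5, Add(1, 25)))) = Add(-3, Mul(5, Mul(-5, 26))) = Add(-3, Mul(5, -130)) = Add(-3, -650) = -653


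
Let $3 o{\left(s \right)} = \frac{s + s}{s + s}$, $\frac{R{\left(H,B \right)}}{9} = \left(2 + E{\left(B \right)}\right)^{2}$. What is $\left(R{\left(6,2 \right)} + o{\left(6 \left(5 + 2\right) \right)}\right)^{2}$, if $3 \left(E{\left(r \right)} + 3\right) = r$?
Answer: $\frac{16}{9} \approx 1.7778$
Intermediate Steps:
$E{\left(r \right)} = -3 + \frac{r}{3}$
$R{\left(H,B \right)} = 9 \left(-1 + \frac{B}{3}\right)^{2}$ ($R{\left(H,B \right)} = 9 \left(2 + \left(-3 + \frac{B}{3}\right)\right)^{2} = 9 \left(-1 + \frac{B}{3}\right)^{2}$)
$o{\left(s \right)} = \frac{1}{3}$ ($o{\left(s \right)} = \frac{\left(s + s\right) \frac{1}{s + s}}{3} = \frac{2 s \frac{1}{2 s}}{3} = \frac{1}{3} \cdot 1 = \frac{1}{3}$)
$\left(R{\left(6,2 \right)} + o{\left(6 \left(5 + 2\right) \right)}\right)^{2} = \left(\left(-3 + 2\right)^{2} + \frac{1}{3}\right)^{2} = \left(\left(-1\right)^{2} + \frac{1}{3}\right)^{2} = \left(1 + \frac{1}{3}\right)^{2} = \left(\frac{4}{3}\right)^{2} = \frac{16}{9}$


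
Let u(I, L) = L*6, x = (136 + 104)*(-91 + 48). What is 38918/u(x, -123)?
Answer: -19459/369 ≈ -52.734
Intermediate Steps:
x = -10320 (x = 240*(-43) = -10320)
u(I, L) = 6*L
38918/u(x, -123) = 38918/((6*(-123))) = 38918/(-738) = 38918*(-1/738) = -19459/369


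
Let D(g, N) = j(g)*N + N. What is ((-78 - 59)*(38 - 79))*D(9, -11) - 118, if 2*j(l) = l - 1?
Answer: -309053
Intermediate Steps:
j(l) = -½ + l/2 (j(l) = (l - 1)/2 = (-1 + l)/2 = -½ + l/2)
D(g, N) = N + N*(-½ + g/2) (D(g, N) = (-½ + g/2)*N + N = N*(-½ + g/2) + N = N + N*(-½ + g/2))
((-78 - 59)*(38 - 79))*D(9, -11) - 118 = ((-78 - 59)*(38 - 79))*((½)*(-11)*(1 + 9)) - 118 = (-137*(-41))*((½)*(-11)*10) - 118 = 5617*(-55) - 118 = -308935 - 118 = -309053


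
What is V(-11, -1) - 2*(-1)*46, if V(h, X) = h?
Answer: 81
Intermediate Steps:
V(-11, -1) - 2*(-1)*46 = -11 - 2*(-1)*46 = -11 + 2*46 = -11 + 92 = 81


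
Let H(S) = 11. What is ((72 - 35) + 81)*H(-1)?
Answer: 1298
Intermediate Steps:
((72 - 35) + 81)*H(-1) = ((72 - 35) + 81)*11 = (37 + 81)*11 = 118*11 = 1298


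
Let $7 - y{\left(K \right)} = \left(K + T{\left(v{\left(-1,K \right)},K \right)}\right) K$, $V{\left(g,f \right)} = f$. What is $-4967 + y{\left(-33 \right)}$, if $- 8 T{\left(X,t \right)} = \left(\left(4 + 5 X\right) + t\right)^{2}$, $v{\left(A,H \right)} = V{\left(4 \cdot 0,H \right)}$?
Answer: $- \frac{322595}{2} \approx -1.613 \cdot 10^{5}$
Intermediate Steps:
$v{\left(A,H \right)} = H$
$T{\left(X,t \right)} = - \frac{\left(4 + t + 5 X\right)^{2}}{8}$ ($T{\left(X,t \right)} = - \frac{\left(\left(4 + 5 X\right) + t\right)^{2}}{8} = - \frac{\left(4 + t + 5 X\right)^{2}}{8}$)
$y{\left(K \right)} = 7 - K \left(K - \frac{\left(4 + 6 K\right)^{2}}{8}\right)$ ($y{\left(K \right)} = 7 - \left(K - \frac{\left(4 + K + 5 K\right)^{2}}{8}\right) K = 7 - \left(K - \frac{\left(4 + 6 K\right)^{2}}{8}\right) K = 7 - K \left(K - \frac{\left(4 + 6 K\right)^{2}}{8}\right)$)
$-4967 + y{\left(-33 \right)} = -4967 + \left(7 - \left(-33\right)^{2} + \frac{1}{2} \left(-33\right) \left(2 + 3 \left(-33\right)\right)^{2}\right) = -4967 + \left(7 - 1089 + \frac{1}{2} \left(-33\right) \left(2 - 99\right)^{2}\right) = -4967 + \left(7 - 1089 + \frac{1}{2} \left(-33\right) \left(-97\right)^{2}\right) = -4967 + \left(7 - 1089 + \frac{1}{2} \left(-33\right) 9409\right) = -4967 - \frac{312661}{2} = - \frac{322595}{2}$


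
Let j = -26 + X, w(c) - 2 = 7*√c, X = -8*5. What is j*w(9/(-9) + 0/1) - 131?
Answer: -263 - 462*I ≈ -263.0 - 462.0*I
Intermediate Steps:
X = -40
w(c) = 2 + 7*√c
j = -66 (j = -26 - 40 = -66)
j*w(9/(-9) + 0/1) - 131 = -66*(2 + 7*√(9/(-9) + 0/1)) - 131 = -66*(2 + 7*√(9*(-⅑) + 0*1)) - 131 = -66*(2 + 7*√(-1 + 0)) - 131 = -66*(2 + 7*√(-1)) - 131 = -66*(2 + 7*I) - 131 = (-132 - 462*I) - 131 = -263 - 462*I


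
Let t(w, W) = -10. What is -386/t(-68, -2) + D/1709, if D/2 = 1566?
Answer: 345497/8545 ≈ 40.433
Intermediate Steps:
D = 3132 (D = 2*1566 = 3132)
-386/t(-68, -2) + D/1709 = -386/(-10) + 3132/1709 = -386*(-⅒) + 3132*(1/1709) = 193/5 + 3132/1709 = 345497/8545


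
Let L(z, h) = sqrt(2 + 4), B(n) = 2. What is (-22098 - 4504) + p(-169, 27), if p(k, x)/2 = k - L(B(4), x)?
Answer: -26940 - 2*sqrt(6) ≈ -26945.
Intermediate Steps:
L(z, h) = sqrt(6)
p(k, x) = -2*sqrt(6) + 2*k (p(k, x) = 2*(k - sqrt(6)) = -2*sqrt(6) + 2*k)
(-22098 - 4504) + p(-169, 27) = (-22098 - 4504) + (-2*sqrt(6) + 2*(-169)) = -26602 + (-2*sqrt(6) - 338) = -26602 + (-338 - 2*sqrt(6)) = -26940 - 2*sqrt(6)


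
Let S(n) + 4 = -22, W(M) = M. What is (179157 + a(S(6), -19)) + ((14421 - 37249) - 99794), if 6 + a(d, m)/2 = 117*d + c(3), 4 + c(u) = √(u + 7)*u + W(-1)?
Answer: 50429 + 6*√10 ≈ 50448.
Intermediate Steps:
S(n) = -26 (S(n) = -4 - 22 = -26)
c(u) = -5 + u*√(7 + u) (c(u) = -4 + (√(u + 7)*u - 1) = -4 + (√(7 + u)*u - 1) = -4 + (u*√(7 + u) - 1) = -4 + (-1 + u*√(7 + u)) = -5 + u*√(7 + u))
a(d, m) = -22 + 6*√10 + 234*d (a(d, m) = -12 + 2*(117*d + (-5 + 3*√(7 + 3))) = -12 + 2*(117*d + (-5 + 3*√10)) = -12 + 2*(-5 + 3*√10 + 117*d) = -12 + (-10 + 6*√10 + 234*d) = -22 + 6*√10 + 234*d)
(179157 + a(S(6), -19)) + ((14421 - 37249) - 99794) = (179157 + (-22 + 6*√10 + 234*(-26))) + ((14421 - 37249) - 99794) = (179157 + (-22 + 6*√10 - 6084)) + (-22828 - 99794) = (179157 + (-6106 + 6*√10)) - 122622 = (173051 + 6*√10) - 122622 = 50429 + 6*√10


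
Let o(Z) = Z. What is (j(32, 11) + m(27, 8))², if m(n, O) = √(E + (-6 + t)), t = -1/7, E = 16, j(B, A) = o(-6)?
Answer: (42 - √483)²/49 ≈ 8.1818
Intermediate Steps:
j(B, A) = -6
t = -⅐ (t = -1*⅐ = -⅐ ≈ -0.14286)
m(n, O) = √483/7 (m(n, O) = √(16 + (-6 - ⅐)) = √(16 - 43/7) = √(69/7) = √483/7)
(j(32, 11) + m(27, 8))² = (-6 + √483/7)²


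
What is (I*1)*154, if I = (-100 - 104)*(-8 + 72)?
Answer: -2010624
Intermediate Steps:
I = -13056 (I = -204*64 = -13056)
(I*1)*154 = -13056*1*154 = -13056*154 = -2010624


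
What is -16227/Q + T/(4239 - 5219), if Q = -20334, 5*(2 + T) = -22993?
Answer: 91209217/16606100 ≈ 5.4925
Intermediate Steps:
T = -23003/5 (T = -2 + (1/5)*(-22993) = -2 - 22993/5 = -23003/5 ≈ -4600.6)
-16227/Q + T/(4239 - 5219) = -16227/(-20334) - 23003/(5*(4239 - 5219)) = -16227*(-1/20334) - 23003/5/(-980) = 5409/6778 - 23003/5*(-1/980) = 5409/6778 + 23003/4900 = 91209217/16606100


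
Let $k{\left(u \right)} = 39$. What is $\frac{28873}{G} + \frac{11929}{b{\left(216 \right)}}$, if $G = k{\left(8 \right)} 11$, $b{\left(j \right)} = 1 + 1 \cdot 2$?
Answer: $\frac{44480}{11} \approx 4043.6$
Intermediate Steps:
$b{\left(j \right)} = 3$ ($b{\left(j \right)} = 1 + 2 = 3$)
$G = 429$ ($G = 39 \cdot 11 = 429$)
$\frac{28873}{G} + \frac{11929}{b{\left(216 \right)}} = \frac{28873}{429} + \frac{11929}{3} = 28873 \cdot \frac{1}{429} + 11929 \cdot \frac{1}{3} = \frac{2221}{33} + \frac{11929}{3} = \frac{44480}{11}$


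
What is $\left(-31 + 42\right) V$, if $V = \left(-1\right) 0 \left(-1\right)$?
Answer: $0$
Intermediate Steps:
$V = 0$ ($V = 0 \left(-1\right) = 0$)
$\left(-31 + 42\right) V = \left(-31 + 42\right) 0 = 11 \cdot 0 = 0$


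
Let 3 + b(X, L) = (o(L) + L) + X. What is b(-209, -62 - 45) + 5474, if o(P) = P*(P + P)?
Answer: 28053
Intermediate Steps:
o(P) = 2*P² (o(P) = P*(2*P) = 2*P²)
b(X, L) = -3 + L + X + 2*L² (b(X, L) = -3 + ((2*L² + L) + X) = -3 + ((L + 2*L²) + X) = -3 + (L + X + 2*L²) = -3 + L + X + 2*L²)
b(-209, -62 - 45) + 5474 = (-3 + (-62 - 45) - 209 + 2*(-62 - 45)²) + 5474 = (-3 - 107 - 209 + 2*(-107)²) + 5474 = (-3 - 107 - 209 + 2*11449) + 5474 = (-3 - 107 - 209 + 22898) + 5474 = 22579 + 5474 = 28053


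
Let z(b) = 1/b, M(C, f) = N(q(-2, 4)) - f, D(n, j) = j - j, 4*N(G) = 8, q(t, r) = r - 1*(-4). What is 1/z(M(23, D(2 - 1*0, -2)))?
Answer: 2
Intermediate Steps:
q(t, r) = 4 + r (q(t, r) = r + 4 = 4 + r)
N(G) = 2 (N(G) = (¼)*8 = 2)
D(n, j) = 0
M(C, f) = 2 - f
1/z(M(23, D(2 - 1*0, -2))) = 1/(1/(2 - 1*0)) = 1/(1/(2 + 0)) = 1/(1/2) = 1/(½) = 2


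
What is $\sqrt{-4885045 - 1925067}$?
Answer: $16 i \sqrt{26602} \approx 2609.6 i$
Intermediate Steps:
$\sqrt{-4885045 - 1925067} = \sqrt{-6810112} = 16 i \sqrt{26602}$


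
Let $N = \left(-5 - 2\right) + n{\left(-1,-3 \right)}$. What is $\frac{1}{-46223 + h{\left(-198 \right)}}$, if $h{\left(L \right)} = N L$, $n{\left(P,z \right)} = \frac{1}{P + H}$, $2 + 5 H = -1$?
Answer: $- \frac{4}{178853} \approx -2.2365 \cdot 10^{-5}$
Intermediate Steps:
$H = - \frac{3}{5}$ ($H = - \frac{2}{5} + \frac{1}{5} \left(-1\right) = - \frac{2}{5} - \frac{1}{5} = - \frac{3}{5} \approx -0.6$)
$n{\left(P,z \right)} = \frac{1}{- \frac{3}{5} + P}$ ($n{\left(P,z \right)} = \frac{1}{P - \frac{3}{5}} = \frac{1}{- \frac{3}{5} + P}$)
$N = - \frac{61}{8}$ ($N = \left(-5 - 2\right) + \frac{5}{-3 + 5 \left(-1\right)} = -7 + \frac{5}{-3 - 5} = -7 + \frac{5}{-8} = -7 + 5 \left(- \frac{1}{8}\right) = -7 - \frac{5}{8} = - \frac{61}{8} \approx -7.625$)
$h{\left(L \right)} = - \frac{61 L}{8}$
$\frac{1}{-46223 + h{\left(-198 \right)}} = \frac{1}{-46223 - - \frac{6039}{4}} = \frac{1}{-46223 + \frac{6039}{4}} = \frac{1}{- \frac{178853}{4}} = - \frac{4}{178853}$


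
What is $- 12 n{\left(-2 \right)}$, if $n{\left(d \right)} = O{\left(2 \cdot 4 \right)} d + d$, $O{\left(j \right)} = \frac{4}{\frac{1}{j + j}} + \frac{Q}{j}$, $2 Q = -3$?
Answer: $\frac{3111}{2} \approx 1555.5$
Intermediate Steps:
$Q = - \frac{3}{2}$ ($Q = \frac{1}{2} \left(-3\right) = - \frac{3}{2} \approx -1.5$)
$O{\left(j \right)} = 8 j - \frac{3}{2 j}$ ($O{\left(j \right)} = \frac{4}{\frac{1}{j + j}} - \frac{3}{2 j} = \frac{4}{\frac{1}{2 j}} - \frac{3}{2 j} = \frac{4}{\frac{1}{2} \frac{1}{j}} - \frac{3}{2 j} = 4 \cdot 2 j - \frac{3}{2 j} = 8 j - \frac{3}{2 j}$)
$n{\left(d \right)} = \frac{1037 d}{16}$ ($n{\left(d \right)} = \left(8 \cdot 2 \cdot 4 - \frac{3}{2 \cdot 2 \cdot 4}\right) d + d = \left(8 \cdot 8 - \frac{3}{2 \cdot 8}\right) d + d = \left(64 - \frac{3}{16}\right) d + d = \frac{1021 d}{16} + d = \frac{1037 d}{16}$)
$- 12 n{\left(-2 \right)} = - 12 \cdot \frac{1037}{16} \left(-2\right) = \left(-12\right) \left(- \frac{1037}{8}\right) = \frac{3111}{2}$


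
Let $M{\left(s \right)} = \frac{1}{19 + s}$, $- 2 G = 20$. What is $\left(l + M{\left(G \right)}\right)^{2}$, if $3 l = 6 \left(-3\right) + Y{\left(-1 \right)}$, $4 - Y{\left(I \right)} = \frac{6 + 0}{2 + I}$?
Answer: $\frac{3481}{81} \approx 42.975$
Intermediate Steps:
$Y{\left(I \right)} = 4 - \frac{6}{2 + I}$ ($Y{\left(I \right)} = 4 - \frac{6 + 0}{2 + I} = 4 - \frac{6}{2 + I}$)
$G = -10$ ($G = \left(- \frac{1}{2}\right) 20 = -10$)
$l = - \frac{20}{3}$ ($l = \frac{6 \left(-3\right) + \frac{2 \left(1 + 2 \left(-1\right)\right)}{2 - 1}}{3} = \frac{-18 + \frac{2 \left(1 - 2\right)}{1}}{3} = \frac{-18 + 2 \cdot 1 \left(-1\right)}{3} = \frac{-18 - 2}{3} = \frac{1}{3} \left(-20\right) = - \frac{20}{3} \approx -6.6667$)
$\left(l + M{\left(G \right)}\right)^{2} = \left(- \frac{20}{3} + \frac{1}{19 - 10}\right)^{2} = \left(- \frac{20}{3} + \frac{1}{9}\right)^{2} = \left(- \frac{59}{9}\right)^{2} = \frac{3481}{81}$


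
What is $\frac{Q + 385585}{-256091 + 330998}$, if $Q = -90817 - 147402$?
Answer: $\frac{16374}{8323} \approx 1.9673$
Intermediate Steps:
$Q = -238219$ ($Q = -90817 - 147402 = -238219$)
$\frac{Q + 385585}{-256091 + 330998} = \frac{-238219 + 385585}{-256091 + 330998} = \frac{147366}{74907} = 147366 \cdot \frac{1}{74907} = \frac{16374}{8323}$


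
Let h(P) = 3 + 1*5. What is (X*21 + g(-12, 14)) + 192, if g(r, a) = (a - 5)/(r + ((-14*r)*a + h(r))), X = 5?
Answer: 697365/2348 ≈ 297.00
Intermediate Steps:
h(P) = 8 (h(P) = 3 + 5 = 8)
g(r, a) = (-5 + a)/(8 + r - 14*a*r) (g(r, a) = (a - 5)/(r + ((-14*r)*a + 8)) = (-5 + a)/(r + (-14*a*r + 8)) = (-5 + a)/(r + (8 - 14*a*r)) = (-5 + a)/(8 + r - 14*a*r))
(X*21 + g(-12, 14)) + 192 = (5*21 + (-5 + 14)/(8 - 12 - 14*14*(-12))) + 192 = (105 + 9/(8 - 12 + 2352)) + 192 = (105 + 9/2348) + 192 = 246549/2348 + 192 = 697365/2348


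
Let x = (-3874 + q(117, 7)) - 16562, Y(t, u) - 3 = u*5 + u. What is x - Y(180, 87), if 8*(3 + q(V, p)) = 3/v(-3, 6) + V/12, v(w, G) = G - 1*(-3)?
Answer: -2012423/96 ≈ -20963.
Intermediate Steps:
v(w, G) = 3 + G (v(w, G) = G + 3 = 3 + G)
q(V, p) = -71/24 + V/96 (q(V, p) = -3 + (3/(3 + 6) + V/12)/8 = -3 + (3/9 + V*(1/12))/8 = -3 + (3*(⅑) + V/12)/8 = -3 + (⅓ + V/12)/8 = -3 + (1/24 + V/96) = -71/24 + V/96)
Y(t, u) = 3 + 6*u (Y(t, u) = 3 + (u*5 + u) = 3 + (5*u + u) = 3 + 6*u)
x = -1962023/96 (x = (-3874 + (-71/24 + (1/96)*117)) - 16562 = (-3874 + (-71/24 + 39/32)) - 16562 = (-3874 - 167/96) - 16562 = -372071/96 - 16562 = -1962023/96 ≈ -20438.)
x - Y(180, 87) = -1962023/96 - (3 + 6*87) = -1962023/96 - (3 + 522) = -1962023/96 - 1*525 = -1962023/96 - 525 = -2012423/96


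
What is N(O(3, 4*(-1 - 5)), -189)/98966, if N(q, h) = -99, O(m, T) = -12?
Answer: -99/98966 ≈ -0.0010003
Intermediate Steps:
N(O(3, 4*(-1 - 5)), -189)/98966 = -99/98966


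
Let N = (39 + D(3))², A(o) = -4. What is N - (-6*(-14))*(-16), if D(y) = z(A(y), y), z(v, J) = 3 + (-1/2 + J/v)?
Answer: 48073/16 ≈ 3004.6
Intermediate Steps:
z(v, J) = 5/2 + J/v (z(v, J) = 3 + (-1*½ + J/v) = 3 + (-½ + J/v) = 5/2 + J/v)
D(y) = 5/2 - y/4 (D(y) = 5/2 + y/(-4) = 5/2 + y*(-¼) = 5/2 - y/4)
N = 26569/16 (N = (39 + (5/2 - ¼*3))² = (39 + (5/2 - ¾))² = (39 + 7/4)² = (163/4)² = 26569/16 ≈ 1660.6)
N - (-6*(-14))*(-16) = 26569/16 - (-6*(-14))*(-16) = 26569/16 - 84*(-16) = 26569/16 - 1*(-1344) = 26569/16 + 1344 = 48073/16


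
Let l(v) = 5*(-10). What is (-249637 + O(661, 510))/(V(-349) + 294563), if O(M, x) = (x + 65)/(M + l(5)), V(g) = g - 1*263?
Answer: -152527632/179604061 ≈ -0.84924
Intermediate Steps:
l(v) = -50
V(g) = -263 + g (V(g) = g - 263 = -263 + g)
O(M, x) = (65 + x)/(-50 + M) (O(M, x) = (x + 65)/(M - 50) = (65 + x)/(-50 + M))
(-249637 + O(661, 510))/(V(-349) + 294563) = (-249637 + (65 + 510)/(-50 + 661))/((-263 - 349) + 294563) = (-249637 + 575/611)/(-612 + 294563) = (-249637 + (1/611)*575)/293951 = (-249637 + 575/611)*(1/293951) = -152527632/611*1/293951 = -152527632/179604061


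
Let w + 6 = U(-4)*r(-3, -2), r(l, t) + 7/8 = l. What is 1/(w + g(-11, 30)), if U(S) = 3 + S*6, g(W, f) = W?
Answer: 8/515 ≈ 0.015534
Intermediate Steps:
r(l, t) = -7/8 + l
U(S) = 3 + 6*S
w = 603/8 (w = -6 + (3 + 6*(-4))*(-7/8 - 3) = -6 + (3 - 24)*(-31/8) = -6 - 21*(-31/8) = -6 + 651/8 = 603/8 ≈ 75.375)
1/(w + g(-11, 30)) = 1/(603/8 - 11) = 1/(515/8) = 8/515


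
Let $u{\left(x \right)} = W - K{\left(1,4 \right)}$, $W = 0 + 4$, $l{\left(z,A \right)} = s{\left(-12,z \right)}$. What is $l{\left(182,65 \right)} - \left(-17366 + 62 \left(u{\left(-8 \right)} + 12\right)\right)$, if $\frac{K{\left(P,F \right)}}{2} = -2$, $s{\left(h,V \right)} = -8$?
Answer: $16118$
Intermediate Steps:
$K{\left(P,F \right)} = -4$ ($K{\left(P,F \right)} = 2 \left(-2\right) = -4$)
$l{\left(z,A \right)} = -8$
$W = 4$
$u{\left(x \right)} = 8$ ($u{\left(x \right)} = 4 - -4 = 4 + 4 = 8$)
$l{\left(182,65 \right)} - \left(-17366 + 62 \left(u{\left(-8 \right)} + 12\right)\right) = -8 + \left(- 62 \left(8 + 12\right) + 17366\right) = -8 + \left(\left(-62\right) 20 + 17366\right) = -8 + \left(-1240 + 17366\right) = -8 + 16126 = 16118$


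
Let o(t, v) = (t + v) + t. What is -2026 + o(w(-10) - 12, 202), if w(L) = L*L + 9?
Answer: -1630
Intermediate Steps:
w(L) = 9 + L² (w(L) = L² + 9 = 9 + L²)
o(t, v) = v + 2*t
-2026 + o(w(-10) - 12, 202) = -2026 + (202 + 2*((9 + (-10)²) - 12)) = -2026 + (202 + 2*((9 + 100) - 12)) = -2026 + (202 + 2*(109 - 12)) = -2026 + (202 + 2*97) = -2026 + (202 + 194) = -2026 + 396 = -1630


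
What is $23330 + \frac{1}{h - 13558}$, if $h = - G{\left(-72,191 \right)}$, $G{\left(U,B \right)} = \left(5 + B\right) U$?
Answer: $\frac{12924821}{554} \approx 23330.0$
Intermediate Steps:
$G{\left(U,B \right)} = U \left(5 + B\right)$
$h = 14112$ ($h = - \left(-72\right) \left(5 + 191\right) = - \left(-72\right) 196 = \left(-1\right) \left(-14112\right) = 14112$)
$23330 + \frac{1}{h - 13558} = 23330 + \frac{1}{14112 - 13558} = 23330 + \frac{1}{554} = \frac{12924821}{554}$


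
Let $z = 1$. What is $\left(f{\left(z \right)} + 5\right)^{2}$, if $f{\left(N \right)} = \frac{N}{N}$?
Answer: $36$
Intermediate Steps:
$f{\left(N \right)} = 1$
$\left(f{\left(z \right)} + 5\right)^{2} = \left(1 + 5\right)^{2} = 6^{2} = 36$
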